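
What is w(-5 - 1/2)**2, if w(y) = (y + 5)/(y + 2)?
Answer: 1/49 ≈ 0.020408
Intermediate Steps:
w(y) = (5 + y)/(2 + y)
w(-5 - 1/2)**2 = ((5 + (-5 - 1/2))/(2 + (-5 - 1/2)))**2 = ((5 - 11/2)/(2 - 11/2))**2 = (-1/2/(-7/2))**2 = (-2/7*(-1/2))**2 = (1/7)**2 = 1/49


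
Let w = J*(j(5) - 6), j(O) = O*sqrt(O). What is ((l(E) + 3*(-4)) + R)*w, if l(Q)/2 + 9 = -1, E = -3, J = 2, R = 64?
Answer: -384 + 320*sqrt(5) ≈ 331.54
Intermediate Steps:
l(Q) = -20 (l(Q) = -18 + 2*(-1) = -18 - 2 = -20)
j(O) = O**(3/2)
w = -12 + 10*sqrt(5) (w = 2*(5**(3/2) - 6) = 2*(5*sqrt(5) - 6) = 2*(-6 + 5*sqrt(5)) = -12 + 10*sqrt(5) ≈ 10.361)
((l(E) + 3*(-4)) + R)*w = ((-20 + 3*(-4)) + 64)*(-12 + 10*sqrt(5)) = ((-20 - 12) + 64)*(-12 + 10*sqrt(5)) = (-32 + 64)*(-12 + 10*sqrt(5)) = 32*(-12 + 10*sqrt(5)) = -384 + 320*sqrt(5)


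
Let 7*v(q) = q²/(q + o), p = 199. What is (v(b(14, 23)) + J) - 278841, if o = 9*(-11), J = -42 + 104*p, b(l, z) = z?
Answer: -137356013/532 ≈ -2.5819e+5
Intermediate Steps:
J = 20654 (J = -42 + 104*199 = -42 + 20696 = 20654)
o = -99
v(q) = q²/(7*(-99 + q)) (v(q) = (q²/(q - 99))/7 = (q²/(-99 + q))/7 = q²/(7*(-99 + q)))
(v(b(14, 23)) + J) - 278841 = ((⅐)*23²/(-99 + 23) + 20654) - 278841 = ((⅐)*529/(-76) + 20654) - 278841 = ((⅐)*529*(-1/76) + 20654) - 278841 = (-529/532 + 20654) - 278841 = 10987399/532 - 278841 = -137356013/532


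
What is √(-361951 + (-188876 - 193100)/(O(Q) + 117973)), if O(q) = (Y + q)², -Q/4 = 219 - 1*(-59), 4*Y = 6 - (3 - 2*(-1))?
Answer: I*√169864425506967022911/21663377 ≈ 601.62*I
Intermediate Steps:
Y = ¼ (Y = (6 - (3 - 2*(-1)))/4 = (6 - (3 + 2))/4 = (6 - 1*5)/4 = (6 - 5)/4 = (¼)*1 = ¼ ≈ 0.25000)
Q = -1112 (Q = -4*(219 - 1*(-59)) = -4*(219 + 59) = -4*278 = -1112)
O(q) = (¼ + q)²
√(-361951 + (-188876 - 193100)/(O(Q) + 117973)) = √(-361951 + (-188876 - 193100)/((1 + 4*(-1112))²/16 + 117973)) = √(-361951 - 381976/((1 - 4448)²/16 + 117973)) = √(-361951 - 381976/((1/16)*(-4447)² + 117973)) = √(-361951 - 381976/((1/16)*19775809 + 117973)) = √(-361951 - 381976/(19775809/16 + 117973)) = √(-361951 - 381976/21663377/16) = √(-361951 - 381976*16/21663377) = √(-361951 - 6111616/21663377) = √(-7841087080143/21663377) = I*√169864425506967022911/21663377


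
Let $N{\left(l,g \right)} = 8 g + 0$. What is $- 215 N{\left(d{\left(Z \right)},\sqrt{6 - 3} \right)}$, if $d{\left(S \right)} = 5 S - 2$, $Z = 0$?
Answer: $- 1720 \sqrt{3} \approx -2979.1$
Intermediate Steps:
$d{\left(S \right)} = -2 + 5 S$
$N{\left(l,g \right)} = 8 g$
$- 215 N{\left(d{\left(Z \right)},\sqrt{6 - 3} \right)} = - 215 \cdot 8 \sqrt{6 - 3} = - 215 \cdot 8 \sqrt{3} = - 1720 \sqrt{3}$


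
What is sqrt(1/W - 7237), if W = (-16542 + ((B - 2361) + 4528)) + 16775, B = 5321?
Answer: 2*I*sqrt(107856339899)/7721 ≈ 85.071*I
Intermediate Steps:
W = 7721 (W = (-16542 + ((5321 - 2361) + 4528)) + 16775 = (-16542 + (2960 + 4528)) + 16775 = (-16542 + 7488) + 16775 = -9054 + 16775 = 7721)
sqrt(1/W - 7237) = sqrt(1/7721 - 7237) = sqrt(-55876876/7721) = 2*I*sqrt(107856339899)/7721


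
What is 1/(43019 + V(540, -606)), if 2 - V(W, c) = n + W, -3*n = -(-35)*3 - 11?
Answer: 3/127537 ≈ 2.3523e-5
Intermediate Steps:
n = -94/3 (n = -(-(-35)*3 - 11)/3 = -(-7*(-15) - 11)/3 = -(105 - 11)/3 = -1/3*94 = -94/3 ≈ -31.333)
V(W, c) = 100/3 - W (V(W, c) = 2 - (-94/3 + W) = 2 + (94/3 - W) = 100/3 - W)
1/(43019 + V(540, -606)) = 1/(43019 + (100/3 - 1*540)) = 1/(43019 + (100/3 - 540)) = 1/(43019 - 1520/3) = 1/(127537/3) = 3/127537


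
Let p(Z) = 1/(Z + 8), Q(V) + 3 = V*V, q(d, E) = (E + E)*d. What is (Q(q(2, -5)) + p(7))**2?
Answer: 35473936/225 ≈ 1.5766e+5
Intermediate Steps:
q(d, E) = 2*E*d (q(d, E) = (2*E)*d = 2*E*d)
Q(V) = -3 + V**2 (Q(V) = -3 + V*V = -3 + V**2)
p(Z) = 1/(8 + Z)
(Q(q(2, -5)) + p(7))**2 = ((-3 + (2*(-5)*2)**2) + 1/(8 + 7))**2 = ((-3 + (-20)**2) + 1/15)**2 = ((-3 + 400) + 1/15)**2 = (397 + 1/15)**2 = (5956/15)**2 = 35473936/225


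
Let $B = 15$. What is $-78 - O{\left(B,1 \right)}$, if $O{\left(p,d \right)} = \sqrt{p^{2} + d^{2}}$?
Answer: $-78 - \sqrt{226} \approx -93.033$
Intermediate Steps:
$O{\left(p,d \right)} = \sqrt{d^{2} + p^{2}}$
$-78 - O{\left(B,1 \right)} = -78 - \sqrt{1^{2} + 15^{2}} = -78 - \sqrt{1 + 225} = -78 - \sqrt{226}$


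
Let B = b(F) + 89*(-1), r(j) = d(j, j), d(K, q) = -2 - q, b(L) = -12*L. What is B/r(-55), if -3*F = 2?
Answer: -81/53 ≈ -1.5283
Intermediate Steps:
F = -⅔ (F = -⅓*2 = -⅔ ≈ -0.66667)
r(j) = -2 - j
B = -81 (B = -12*(-⅔) + 89*(-1) = 8 - 89 = -81)
B/r(-55) = -81/(-2 - 1*(-55)) = -81/(-2 + 55) = -81/53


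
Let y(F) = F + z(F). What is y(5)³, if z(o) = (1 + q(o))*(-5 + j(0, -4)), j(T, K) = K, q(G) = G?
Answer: -117649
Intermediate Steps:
z(o) = -9 - 9*o (z(o) = (1 + o)*(-5 - 4) = (1 + o)*(-9) = -9 - 9*o)
y(F) = -9 - 8*F (y(F) = F + (-9 - 9*F) = -9 - 8*F)
y(5)³ = (-9 - 8*5)³ = (-9 - 40)³ = (-49)³ = -117649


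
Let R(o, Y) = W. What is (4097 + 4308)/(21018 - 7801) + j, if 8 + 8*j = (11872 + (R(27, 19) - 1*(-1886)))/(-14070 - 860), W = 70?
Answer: -189377489/394659620 ≈ -0.47985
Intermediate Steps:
R(o, Y) = 70
j = -33317/29860 (j = -1 + ((11872 + (70 - 1*(-1886)))/(-14070 - 860))/8 = -1 + ((11872 + (70 + 1886))/(-14930))/8 = -1 + ((11872 + 1956)*(-1/14930))/8 = -1 + (13828*(-1/14930))/8 = -1 + (1/8)*(-6914/7465) = -1 - 3457/29860 = -33317/29860 ≈ -1.1158)
(4097 + 4308)/(21018 - 7801) + j = (4097 + 4308)/(21018 - 7801) - 33317/29860 = 8405/13217 - 33317/29860 = -189377489/394659620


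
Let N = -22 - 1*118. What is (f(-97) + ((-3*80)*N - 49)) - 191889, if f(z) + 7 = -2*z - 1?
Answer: -158152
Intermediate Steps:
N = -140 (N = -22 - 118 = -140)
f(z) = -8 - 2*z (f(z) = -7 + (-2*z - 1) = -7 + (-1 - 2*z) = -8 - 2*z)
(f(-97) + ((-3*80)*N - 49)) - 191889 = ((-8 - 2*(-97)) + (-3*80*(-140) - 49)) - 191889 = ((-8 + 194) + (-240*(-140) - 49)) - 191889 = (186 + (33600 - 49)) - 191889 = (186 + 33551) - 191889 = 33737 - 191889 = -158152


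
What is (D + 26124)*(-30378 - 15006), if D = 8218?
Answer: -1558577328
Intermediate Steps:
(D + 26124)*(-30378 - 15006) = (8218 + 26124)*(-30378 - 15006) = 34342*(-45384) = -1558577328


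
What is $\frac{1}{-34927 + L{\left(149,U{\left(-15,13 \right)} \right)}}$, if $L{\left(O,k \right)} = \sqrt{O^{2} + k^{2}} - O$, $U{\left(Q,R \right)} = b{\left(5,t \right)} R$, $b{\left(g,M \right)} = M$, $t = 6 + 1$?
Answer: $- \frac{17538}{615147647} - \frac{\sqrt{30482}}{1230295294} \approx -2.8652 \cdot 10^{-5}$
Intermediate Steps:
$t = 7$
$U{\left(Q,R \right)} = 7 R$
$\frac{1}{-34927 + L{\left(149,U{\left(-15,13 \right)} \right)}} = \frac{1}{-34927 + \left(\sqrt{149^{2} + \left(7 \cdot 13\right)^{2}} - 149\right)} = \frac{1}{-34927 - \left(149 - \sqrt{22201 + 91^{2}}\right)} = \frac{1}{-34927 - \left(149 - \sqrt{22201 + 8281}\right)} = \frac{1}{-34927 - \left(149 - \sqrt{30482}\right)} = \frac{1}{-35076 + \sqrt{30482}}$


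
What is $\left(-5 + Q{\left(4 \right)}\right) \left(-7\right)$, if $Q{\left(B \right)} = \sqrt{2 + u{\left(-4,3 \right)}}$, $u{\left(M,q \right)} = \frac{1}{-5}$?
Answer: $35 - \frac{21 \sqrt{5}}{5} \approx 25.609$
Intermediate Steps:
$u{\left(M,q \right)} = - \frac{1}{5}$
$Q{\left(B \right)} = \frac{3 \sqrt{5}}{5}$ ($Q{\left(B \right)} = \sqrt{2 - \frac{1}{5}} = \sqrt{\frac{9}{5}} = \frac{3 \sqrt{5}}{5}$)
$\left(-5 + Q{\left(4 \right)}\right) \left(-7\right) = \left(-5 + \frac{3 \sqrt{5}}{5}\right) \left(-7\right) = 35 - \frac{21 \sqrt{5}}{5}$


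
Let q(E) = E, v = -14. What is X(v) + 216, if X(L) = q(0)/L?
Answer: 216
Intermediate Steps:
X(L) = 0 (X(L) = 0/L = 0)
X(v) + 216 = 0 + 216 = 216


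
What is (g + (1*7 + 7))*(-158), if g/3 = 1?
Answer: -2686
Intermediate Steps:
g = 3 (g = 3*1 = 3)
(g + (1*7 + 7))*(-158) = (3 + (1*7 + 7))*(-158) = (3 + (7 + 7))*(-158) = (3 + 14)*(-158) = 17*(-158) = -2686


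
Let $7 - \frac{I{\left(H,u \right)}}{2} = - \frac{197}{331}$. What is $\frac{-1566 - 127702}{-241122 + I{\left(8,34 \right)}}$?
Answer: $\frac{21393854}{39903177} \approx 0.53614$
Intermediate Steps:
$I{\left(H,u \right)} = \frac{5028}{331}$ ($I{\left(H,u \right)} = 14 - 2 \left(- \frac{197}{331}\right) = 14 - 2 \left(\left(-197\right) \frac{1}{331}\right) = 14 - - \frac{394}{331} = 14 + \frac{394}{331} = \frac{5028}{331}$)
$\frac{-1566 - 127702}{-241122 + I{\left(8,34 \right)}} = \frac{-1566 - 127702}{-241122 + \frac{5028}{331}} = - \frac{129268}{- \frac{79806354}{331}} = \left(-129268\right) \left(- \frac{331}{79806354}\right) = \frac{21393854}{39903177}$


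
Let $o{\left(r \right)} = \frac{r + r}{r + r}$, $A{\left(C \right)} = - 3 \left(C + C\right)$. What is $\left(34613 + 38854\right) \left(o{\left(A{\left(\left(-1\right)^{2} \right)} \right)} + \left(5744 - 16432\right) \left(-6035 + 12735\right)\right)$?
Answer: $-5260942409733$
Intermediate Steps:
$A{\left(C \right)} = - 6 C$ ($A{\left(C \right)} = - 3 \cdot 2 C = - 6 C$)
$o{\left(r \right)} = 1$ ($o{\left(r \right)} = \frac{2 r}{2 r} = 2 r \frac{1}{2 r} = 1$)
$\left(34613 + 38854\right) \left(o{\left(A{\left(\left(-1\right)^{2} \right)} \right)} + \left(5744 - 16432\right) \left(-6035 + 12735\right)\right) = \left(34613 + 38854\right) \left(1 + \left(5744 - 16432\right) \left(-6035 + 12735\right)\right) = 73467 \left(1 - 71609600\right) = 73467 \left(-71609599\right) = -5260942409733$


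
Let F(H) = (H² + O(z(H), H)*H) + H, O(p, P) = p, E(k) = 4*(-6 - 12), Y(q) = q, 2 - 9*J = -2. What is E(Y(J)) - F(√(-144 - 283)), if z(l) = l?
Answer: 782 - I*√427 ≈ 782.0 - 20.664*I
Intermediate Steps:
J = 4/9 (J = 2/9 - ⅑*(-2) = 2/9 + 2/9 = 4/9 ≈ 0.44444)
E(k) = -72 (E(k) = 4*(-18) = -72)
F(H) = H + 2*H² (F(H) = (H² + H*H) + H = (H² + H²) + H = 2*H² + H = H + 2*H²)
E(Y(J)) - F(√(-144 - 283)) = -72 - √(-144 - 283)*(1 + 2*√(-144 - 283)) = -72 - √(-427)*(1 + 2*√(-427)) = -72 - I*√427*(1 + 2*(I*√427)) = -72 - I*√427*(1 + 2*I*√427)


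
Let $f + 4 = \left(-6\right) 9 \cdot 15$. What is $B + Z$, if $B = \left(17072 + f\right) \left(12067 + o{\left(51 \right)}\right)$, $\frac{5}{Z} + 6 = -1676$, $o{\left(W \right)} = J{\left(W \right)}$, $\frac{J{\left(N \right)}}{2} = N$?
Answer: $\frac{332772938559}{1682} \approx 1.9784 \cdot 10^{8}$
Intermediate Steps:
$J{\left(N \right)} = 2 N$
$o{\left(W \right)} = 2 W$
$Z = - \frac{5}{1682}$ ($Z = \frac{5}{-6 - 1676} = \frac{5}{-1682} = 5 \left(- \frac{1}{1682}\right) = - \frac{5}{1682} \approx -0.0029727$)
$f = -814$ ($f = -4 + \left(-6\right) 9 \cdot 15 = -4 - 810 = -814$)
$B = 197843602$ ($B = \left(17072 - 814\right) \left(12067 + 2 \cdot 51\right) = 16258 \left(12067 + 102\right) = 16258 \cdot 12169 = 197843602$)
$B + Z = 197843602 - \frac{5}{1682} = \frac{332772938559}{1682}$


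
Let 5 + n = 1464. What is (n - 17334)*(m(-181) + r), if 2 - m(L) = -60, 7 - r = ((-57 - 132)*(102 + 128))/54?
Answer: -13874750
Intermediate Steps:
n = 1459 (n = -5 + 1464 = 1459)
r = 812 (r = 7 - (-57 - 132)*(102 + 128)/54 = 7 - (-189*230)/54 = 7 - (-43470)/54 = 7 - 1*(-805) = 7 + 805 = 812)
m(L) = 62 (m(L) = 2 - 1*(-60) = 2 + 60 = 62)
(n - 17334)*(m(-181) + r) = (1459 - 17334)*(62 + 812) = -15875*874 = -13874750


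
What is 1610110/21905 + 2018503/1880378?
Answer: 614366145959/8237936018 ≈ 74.578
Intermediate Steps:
1610110/21905 + 2018503/1880378 = 1610110*(1/21905) + 2018503*(1/1880378) = 322022/4381 + 2018503/1880378 = 614366145959/8237936018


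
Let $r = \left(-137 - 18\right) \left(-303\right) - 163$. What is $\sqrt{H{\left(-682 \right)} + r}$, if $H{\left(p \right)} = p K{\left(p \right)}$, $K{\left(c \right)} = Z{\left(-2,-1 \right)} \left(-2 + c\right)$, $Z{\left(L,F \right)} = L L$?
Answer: $\sqrt{1912754} \approx 1383.0$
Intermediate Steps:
$Z{\left(L,F \right)} = L^{2}$
$K{\left(c \right)} = -8 + 4 c$ ($K{\left(c \right)} = \left(-2\right)^{2} \left(-2 + c\right) = 4 \left(-2 + c\right) = -8 + 4 c$)
$r = 46802$ ($r = \left(-137 - 18\right) \left(-303\right) - 163 = \left(-155\right) \left(-303\right) - 163 = 46965 - 163 = 46802$)
$H{\left(p \right)} = p \left(-8 + 4 p\right)$
$\sqrt{H{\left(-682 \right)} + r} = \sqrt{4 \left(-682\right) \left(-2 - 682\right) + 46802} = \sqrt{4 \left(-682\right) \left(-684\right) + 46802} = \sqrt{1865952 + 46802} = \sqrt{1912754}$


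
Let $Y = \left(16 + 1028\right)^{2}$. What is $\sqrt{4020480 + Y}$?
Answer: $12 \sqrt{35489} \approx 2260.6$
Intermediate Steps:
$Y = 1089936$ ($Y = 1044^{2} = 1089936$)
$\sqrt{4020480 + Y} = \sqrt{4020480 + 1089936} = \sqrt{5110416} = 12 \sqrt{35489}$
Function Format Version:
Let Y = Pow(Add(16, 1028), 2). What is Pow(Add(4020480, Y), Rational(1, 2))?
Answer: Mul(12, Pow(35489, Rational(1, 2))) ≈ 2260.6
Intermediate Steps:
Y = 1089936 (Y = Pow(1044, 2) = 1089936)
Pow(Add(4020480, Y), Rational(1, 2)) = Pow(Add(4020480, 1089936), Rational(1, 2)) = Pow(5110416, Rational(1, 2)) = Mul(12, Pow(35489, Rational(1, 2)))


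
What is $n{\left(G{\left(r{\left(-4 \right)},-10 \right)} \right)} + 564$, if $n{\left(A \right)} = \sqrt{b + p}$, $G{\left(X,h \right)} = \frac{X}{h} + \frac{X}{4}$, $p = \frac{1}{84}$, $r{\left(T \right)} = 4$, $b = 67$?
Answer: $564 + \frac{\sqrt{118209}}{42} \approx 572.19$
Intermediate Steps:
$p = \frac{1}{84} \approx 0.011905$
$G{\left(X,h \right)} = \frac{X}{4} + \frac{X}{h}$ ($G{\left(X,h \right)} = \frac{X}{h} + X \frac{1}{4} = \frac{X}{h} + \frac{X}{4} = \frac{X}{4} + \frac{X}{h}$)
$n{\left(A \right)} = \frac{\sqrt{118209}}{42}$ ($n{\left(A \right)} = \sqrt{67 + \frac{1}{84}} = \sqrt{\frac{5629}{84}} = \frac{\sqrt{118209}}{42}$)
$n{\left(G{\left(r{\left(-4 \right)},-10 \right)} \right)} + 564 = \frac{\sqrt{118209}}{42} + 564 = 564 + \frac{\sqrt{118209}}{42}$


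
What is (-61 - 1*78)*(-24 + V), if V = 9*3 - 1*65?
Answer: 8618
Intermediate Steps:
V = -38 (V = 27 - 65 = -38)
(-61 - 1*78)*(-24 + V) = (-61 - 1*78)*(-24 - 38) = (-61 - 78)*(-62) = -139*(-62) = 8618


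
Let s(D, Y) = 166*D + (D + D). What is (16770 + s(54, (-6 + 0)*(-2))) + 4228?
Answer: 30070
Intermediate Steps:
s(D, Y) = 168*D (s(D, Y) = 166*D + 2*D = 168*D)
(16770 + s(54, (-6 + 0)*(-2))) + 4228 = (16770 + 168*54) + 4228 = (16770 + 9072) + 4228 = 25842 + 4228 = 30070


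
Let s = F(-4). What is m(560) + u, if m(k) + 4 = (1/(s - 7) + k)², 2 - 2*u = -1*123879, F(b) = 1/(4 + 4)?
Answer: 2271010353/6050 ≈ 3.7537e+5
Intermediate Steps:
F(b) = ⅛ (F(b) = 1/8 = ⅛)
s = ⅛ ≈ 0.12500
u = 123881/2 (u = 1 - (-1)*123879/2 = 1 - ½*(-123879) = 1 + 123879/2 = 123881/2 ≈ 61941.)
m(k) = -4 + (-8/55 + k)² (m(k) = -4 + (1/(⅛ - 7) + k)² = -4 + (1/(-55/8) + k)² = -4 + (-8/55 + k)²)
m(560) + u = (-4 + (8 - 55*560)²/3025) + 123881/2 = (-4 + (8 - 30800)²/3025) + 123881/2 = (-4 + (1/3025)*(-30792)²) + 123881/2 = (-4 + (1/3025)*948147264) + 123881/2 = (-4 + 948147264/3025) + 123881/2 = 948135164/3025 + 123881/2 = 2271010353/6050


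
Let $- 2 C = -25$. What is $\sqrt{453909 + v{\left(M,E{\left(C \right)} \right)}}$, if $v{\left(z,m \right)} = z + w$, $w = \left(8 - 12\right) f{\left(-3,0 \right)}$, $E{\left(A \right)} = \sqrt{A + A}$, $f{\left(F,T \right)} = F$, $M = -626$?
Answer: $\sqrt{453295} \approx 673.27$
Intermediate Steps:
$C = \frac{25}{2}$ ($C = \left(- \frac{1}{2}\right) \left(-25\right) = \frac{25}{2} \approx 12.5$)
$E{\left(A \right)} = \sqrt{2} \sqrt{A}$ ($E{\left(A \right)} = \sqrt{2 A} = \sqrt{2} \sqrt{A}$)
$w = 12$ ($w = \left(8 - 12\right) \left(-3\right) = \left(-4\right) \left(-3\right) = 12$)
$v{\left(z,m \right)} = 12 + z$ ($v{\left(z,m \right)} = z + 12 = 12 + z$)
$\sqrt{453909 + v{\left(M,E{\left(C \right)} \right)}} = \sqrt{453909 + \left(12 - 626\right)} = \sqrt{453909 - 614} = \sqrt{453295}$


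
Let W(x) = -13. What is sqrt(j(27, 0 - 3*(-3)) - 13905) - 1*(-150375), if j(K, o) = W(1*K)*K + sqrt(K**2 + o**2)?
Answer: 150375 + 3*sqrt(-1584 + sqrt(10)) ≈ 1.5038e+5 + 119.28*I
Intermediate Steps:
j(K, o) = sqrt(K**2 + o**2) - 13*K (j(K, o) = -13*K + sqrt(K**2 + o**2) = sqrt(K**2 + o**2) - 13*K)
sqrt(j(27, 0 - 3*(-3)) - 13905) - 1*(-150375) = sqrt((sqrt(27**2 + (0 - 3*(-3))**2) - 13*27) - 13905) - 1*(-150375) = sqrt((sqrt(729 + (0 + 9)**2) - 351) - 13905) + 150375 = sqrt((sqrt(729 + 9**2) - 351) - 13905) + 150375 = sqrt((sqrt(729 + 81) - 351) - 13905) + 150375 = sqrt((sqrt(810) - 351) - 13905) + 150375 = sqrt((9*sqrt(10) - 351) - 13905) + 150375 = sqrt((-351 + 9*sqrt(10)) - 13905) + 150375 = sqrt(-14256 + 9*sqrt(10)) + 150375 = 150375 + sqrt(-14256 + 9*sqrt(10))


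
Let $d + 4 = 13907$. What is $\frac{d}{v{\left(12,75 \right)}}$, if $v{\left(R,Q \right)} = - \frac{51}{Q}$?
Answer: $- \frac{347575}{17} \approx -20446.0$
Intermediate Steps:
$d = 13903$ ($d = -4 + 13907 = 13903$)
$\frac{d}{v{\left(12,75 \right)}} = \frac{13903}{\left(-51\right) \frac{1}{75}} = \frac{13903}{- \frac{17}{25}} = 13903 \left(- \frac{25}{17}\right) = - \frac{347575}{17}$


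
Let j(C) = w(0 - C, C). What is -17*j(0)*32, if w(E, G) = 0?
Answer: 0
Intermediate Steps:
j(C) = 0
-17*j(0)*32 = -17*0*32 = 0*32 = 0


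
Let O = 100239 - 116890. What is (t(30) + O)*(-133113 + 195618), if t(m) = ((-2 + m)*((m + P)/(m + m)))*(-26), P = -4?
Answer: -1060488999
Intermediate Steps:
O = -16651
t(m) = -13*(-4 + m)*(-2 + m)/m (t(m) = ((-2 + m)*((m - 4)/(m + m)))*(-26) = ((-2 + m)*((-4 + m)/((2*m))))*(-26) = ((-2 + m)*((-4 + m)*(1/(2*m))))*(-26) = ((-2 + m)*((-4 + m)/(2*m)))*(-26) = ((-4 + m)*(-2 + m)/(2*m))*(-26) = -13*(-4 + m)*(-2 + m)/m)
(t(30) + O)*(-133113 + 195618) = ((78 - 104/30 - 13*30) - 16651)*(-133113 + 195618) = ((78 - 104*1/30 - 390) - 16651)*62505 = ((78 - 52/15 - 390) - 16651)*62505 = (-4732/15 - 16651)*62505 = -254497/15*62505 = -1060488999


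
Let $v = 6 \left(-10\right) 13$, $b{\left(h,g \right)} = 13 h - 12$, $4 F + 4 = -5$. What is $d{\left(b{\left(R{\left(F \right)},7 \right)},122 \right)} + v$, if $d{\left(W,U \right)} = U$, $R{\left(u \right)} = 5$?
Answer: $-658$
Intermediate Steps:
$F = - \frac{9}{4}$ ($F = -1 + \frac{1}{4} \left(-5\right) = -1 - \frac{5}{4} = - \frac{9}{4} \approx -2.25$)
$b{\left(h,g \right)} = -12 + 13 h$
$v = -780$ ($v = \left(-60\right) 13 = -780$)
$d{\left(b{\left(R{\left(F \right)},7 \right)},122 \right)} + v = 122 - 780 = -658$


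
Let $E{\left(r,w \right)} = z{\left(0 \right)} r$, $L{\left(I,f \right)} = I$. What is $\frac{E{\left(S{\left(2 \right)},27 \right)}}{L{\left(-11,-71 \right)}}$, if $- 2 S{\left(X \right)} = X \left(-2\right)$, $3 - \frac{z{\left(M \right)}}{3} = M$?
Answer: $- \frac{18}{11} \approx -1.6364$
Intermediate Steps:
$z{\left(M \right)} = 9 - 3 M$
$S{\left(X \right)} = X$ ($S{\left(X \right)} = - \frac{X \left(-2\right)}{2} = - \frac{\left(-2\right) X}{2} = X$)
$E{\left(r,w \right)} = 9 r$ ($E{\left(r,w \right)} = \left(9 - 0\right) r = \left(9 + 0\right) r = 9 r$)
$\frac{E{\left(S{\left(2 \right)},27 \right)}}{L{\left(-11,-71 \right)}} = \frac{9 \cdot 2}{-11} = 18 \left(- \frac{1}{11}\right) = - \frac{18}{11}$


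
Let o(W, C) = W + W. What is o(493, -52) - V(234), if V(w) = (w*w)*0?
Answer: 986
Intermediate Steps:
o(W, C) = 2*W
V(w) = 0 (V(w) = w²*0 = 0)
o(493, -52) - V(234) = 2*493 - 1*0 = 986 + 0 = 986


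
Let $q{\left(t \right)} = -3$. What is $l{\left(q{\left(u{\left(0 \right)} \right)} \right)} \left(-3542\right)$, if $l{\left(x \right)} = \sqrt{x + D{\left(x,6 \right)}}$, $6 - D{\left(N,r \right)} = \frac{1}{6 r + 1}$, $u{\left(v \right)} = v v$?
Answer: $- \frac{3542 \sqrt{4070}}{37} \approx -6107.2$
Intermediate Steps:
$u{\left(v \right)} = v^{2}$
$D{\left(N,r \right)} = 6 - \frac{1}{1 + 6 r}$ ($D{\left(N,r \right)} = 6 - \frac{1}{6 r + 1} = 6 - \frac{1}{1 + 6 r}$)
$l{\left(x \right)} = \sqrt{\frac{221}{37} + x}$ ($l{\left(x \right)} = \sqrt{x + \frac{5 + 36 \cdot 6}{1 + 6 \cdot 6}} = \sqrt{x + \frac{5 + 216}{1 + 36}} = \sqrt{x + \frac{1}{37} \cdot 221} = \sqrt{x + \frac{221}{37}} = \sqrt{\frac{221}{37} + x}$)
$l{\left(q{\left(u{\left(0 \right)} \right)} \right)} \left(-3542\right) = \frac{\sqrt{8177 + 1369 \left(-3\right)}}{37} \left(-3542\right) = \frac{\sqrt{8177 - 4107}}{37} \left(-3542\right) = \frac{\sqrt{4070}}{37} \left(-3542\right) = - \frac{3542 \sqrt{4070}}{37}$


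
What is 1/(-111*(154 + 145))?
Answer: -1/33189 ≈ -3.0130e-5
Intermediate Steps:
1/(-111*(154 + 145)) = 1/(-111*299) = 1/(-33189) = -1/33189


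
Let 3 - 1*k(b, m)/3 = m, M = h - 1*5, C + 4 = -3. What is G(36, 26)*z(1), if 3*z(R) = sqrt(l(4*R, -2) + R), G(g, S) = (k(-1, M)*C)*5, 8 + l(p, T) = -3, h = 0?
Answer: -280*I*sqrt(10) ≈ -885.44*I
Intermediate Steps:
C = -7 (C = -4 - 3 = -7)
M = -5 (M = 0 - 1*5 = 0 - 5 = -5)
k(b, m) = 9 - 3*m
l(p, T) = -11 (l(p, T) = -8 - 3 = -11)
G(g, S) = -840 (G(g, S) = ((9 - 3*(-5))*(-7))*5 = ((9 + 15)*(-7))*5 = (24*(-7))*5 = -168*5 = -840)
z(R) = sqrt(-11 + R)/3
G(36, 26)*z(1) = -280*sqrt(-11 + 1) = -280*sqrt(-10) = -280*I*sqrt(10)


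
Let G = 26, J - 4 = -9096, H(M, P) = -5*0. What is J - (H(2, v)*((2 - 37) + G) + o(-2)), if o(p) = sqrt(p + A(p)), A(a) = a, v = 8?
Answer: -9092 - 2*I ≈ -9092.0 - 2.0*I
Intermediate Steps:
H(M, P) = 0
J = -9092 (J = 4 - 9096 = -9092)
o(p) = sqrt(2)*sqrt(p) (o(p) = sqrt(p + p) = sqrt(2*p) = sqrt(2)*sqrt(p))
J - (H(2, v)*((2 - 37) + G) + o(-2)) = -9092 - (0*((2 - 37) + 26) + sqrt(2)*sqrt(-2)) = -9092 - (0*(-35 + 26) + sqrt(2)*(I*sqrt(2))) = -9092 - (0*(-9) + 2*I) = -9092 - (0 + 2*I) = -9092 - 2*I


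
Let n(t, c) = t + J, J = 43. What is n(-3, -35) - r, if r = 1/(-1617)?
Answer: 64681/1617 ≈ 40.001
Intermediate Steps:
n(t, c) = 43 + t (n(t, c) = t + 43 = 43 + t)
r = -1/1617 ≈ -0.00061843
n(-3, -35) - r = (43 - 3) - 1*(-1/1617) = 40 + 1/1617 = 64681/1617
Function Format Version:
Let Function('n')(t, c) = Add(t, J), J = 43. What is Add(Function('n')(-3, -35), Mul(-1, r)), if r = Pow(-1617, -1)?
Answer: Rational(64681, 1617) ≈ 40.001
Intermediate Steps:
Function('n')(t, c) = Add(43, t) (Function('n')(t, c) = Add(t, 43) = Add(43, t))
r = Rational(-1, 1617) ≈ -0.00061843
Add(Function('n')(-3, -35), Mul(-1, r)) = Add(Add(43, -3), Mul(-1, Rational(-1, 1617))) = Add(40, Rational(1, 1617)) = Rational(64681, 1617)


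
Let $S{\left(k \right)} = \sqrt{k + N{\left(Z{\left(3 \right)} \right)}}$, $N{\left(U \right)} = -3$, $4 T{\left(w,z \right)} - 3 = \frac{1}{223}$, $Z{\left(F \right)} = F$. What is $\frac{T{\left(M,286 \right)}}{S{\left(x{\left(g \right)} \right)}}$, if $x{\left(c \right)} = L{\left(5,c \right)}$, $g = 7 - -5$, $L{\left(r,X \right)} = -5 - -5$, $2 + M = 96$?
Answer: $- \frac{335 i \sqrt{3}}{1338} \approx - 0.43366 i$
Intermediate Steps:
$M = 94$ ($M = -2 + 96 = 94$)
$T{\left(w,z \right)} = \frac{335}{446}$ ($T{\left(w,z \right)} = \frac{3}{4} + \frac{1}{4 \cdot 223} = \frac{3}{4} + \frac{1}{4} \cdot \frac{1}{223} = \frac{3}{4} + \frac{1}{892} = \frac{335}{446}$)
$L{\left(r,X \right)} = 0$ ($L{\left(r,X \right)} = -5 + 5 = 0$)
$g = 12$ ($g = 7 + 5 = 12$)
$x{\left(c \right)} = 0$
$S{\left(k \right)} = \sqrt{-3 + k}$ ($S{\left(k \right)} = \sqrt{k - 3} = \sqrt{-3 + k}$)
$\frac{T{\left(M,286 \right)}}{S{\left(x{\left(g \right)} \right)}} = \frac{335}{446 \sqrt{-3 + 0}} = \frac{335}{446 \sqrt{-3}} = \frac{335}{446 i \sqrt{3}} = \frac{335 \left(- \frac{i \sqrt{3}}{3}\right)}{446} = - \frac{335 i \sqrt{3}}{1338}$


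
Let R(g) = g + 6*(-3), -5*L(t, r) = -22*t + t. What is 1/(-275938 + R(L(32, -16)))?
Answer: -5/1379108 ≈ -3.6255e-6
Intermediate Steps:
L(t, r) = 21*t/5 (L(t, r) = -(-22*t + t)/5 = -(-21)*t/5 = 21*t/5)
R(g) = -18 + g (R(g) = g - 18 = -18 + g)
1/(-275938 + R(L(32, -16))) = 1/(-275938 + (-18 + (21/5)*32)) = 1/(-275938 + (-18 + 672/5)) = 1/(-275938 + 582/5) = 1/(-1379108/5) = -5/1379108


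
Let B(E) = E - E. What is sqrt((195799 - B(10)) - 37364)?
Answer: sqrt(158435) ≈ 398.04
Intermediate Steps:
B(E) = 0
sqrt((195799 - B(10)) - 37364) = sqrt((195799 - 1*0) - 37364) = sqrt((195799 + 0) - 37364) = sqrt(195799 - 37364) = sqrt(158435)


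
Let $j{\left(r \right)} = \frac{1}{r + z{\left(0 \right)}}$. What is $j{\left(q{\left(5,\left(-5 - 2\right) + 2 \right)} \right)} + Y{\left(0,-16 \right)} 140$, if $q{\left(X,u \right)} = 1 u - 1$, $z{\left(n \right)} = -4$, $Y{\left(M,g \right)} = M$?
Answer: $- \frac{1}{10} \approx -0.1$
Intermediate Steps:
$q{\left(X,u \right)} = -1 + u$ ($q{\left(X,u \right)} = u - 1 = -1 + u$)
$j{\left(r \right)} = \frac{1}{-4 + r}$ ($j{\left(r \right)} = \frac{1}{r - 4} = \frac{1}{-4 + r}$)
$j{\left(q{\left(5,\left(-5 - 2\right) + 2 \right)} \right)} + Y{\left(0,-16 \right)} 140 = \frac{1}{-4 + \left(-1 + \left(\left(-5 - 2\right) + 2\right)\right)} + 0 \cdot 140 = \frac{1}{-4 + \left(-1 + \left(-7 + 2\right)\right)} + 0 = \frac{1}{-4 - 6} + 0 = \frac{1}{-10} + 0 = - \frac{1}{10} + 0 = - \frac{1}{10}$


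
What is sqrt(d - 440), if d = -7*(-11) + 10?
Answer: I*sqrt(353) ≈ 18.788*I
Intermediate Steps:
d = 87 (d = 77 + 10 = 87)
sqrt(d - 440) = sqrt(87 - 440) = sqrt(-353) = I*sqrt(353)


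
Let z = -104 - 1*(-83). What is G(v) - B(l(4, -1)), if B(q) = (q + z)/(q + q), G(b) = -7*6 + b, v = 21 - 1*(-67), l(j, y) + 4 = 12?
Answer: 749/16 ≈ 46.813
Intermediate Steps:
z = -21 (z = -104 + 83 = -21)
l(j, y) = 8 (l(j, y) = -4 + 12 = 8)
v = 88 (v = 21 + 67 = 88)
G(b) = -42 + b
B(q) = (-21 + q)/(2*q) (B(q) = (q - 21)/(q + q) = (-21 + q)/((2*q)) = (-21 + q)*(1/(2*q)) = (-21 + q)/(2*q))
G(v) - B(l(4, -1)) = (-42 + 88) - (-21 + 8)/(2*8) = 46 - (-13)/(2*8) = 46 - 1*(-13/16) = 46 + 13/16 = 749/16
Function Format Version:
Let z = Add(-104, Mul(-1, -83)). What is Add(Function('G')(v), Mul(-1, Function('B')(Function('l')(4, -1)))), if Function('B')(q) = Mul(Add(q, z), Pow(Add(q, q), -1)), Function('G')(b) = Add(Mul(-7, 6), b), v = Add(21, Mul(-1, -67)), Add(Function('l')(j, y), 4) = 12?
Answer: Rational(749, 16) ≈ 46.813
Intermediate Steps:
z = -21 (z = Add(-104, 83) = -21)
Function('l')(j, y) = 8 (Function('l')(j, y) = Add(-4, 12) = 8)
v = 88 (v = Add(21, 67) = 88)
Function('G')(b) = Add(-42, b)
Function('B')(q) = Mul(Rational(1, 2), Pow(q, -1), Add(-21, q)) (Function('B')(q) = Mul(Add(q, -21), Pow(Add(q, q), -1)) = Mul(Add(-21, q), Pow(Mul(2, q), -1)) = Mul(Add(-21, q), Mul(Rational(1, 2), Pow(q, -1))) = Mul(Rational(1, 2), Pow(q, -1), Add(-21, q)))
Add(Function('G')(v), Mul(-1, Function('B')(Function('l')(4, -1)))) = Add(Add(-42, 88), Mul(-1, Mul(Rational(1, 2), Pow(8, -1), Add(-21, 8)))) = Add(46, Mul(-1, Mul(Rational(1, 2), Rational(1, 8), -13))) = Add(46, Mul(-1, Rational(-13, 16))) = Add(46, Rational(13, 16)) = Rational(749, 16)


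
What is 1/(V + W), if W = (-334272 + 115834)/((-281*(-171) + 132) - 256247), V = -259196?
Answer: -104032/26964569053 ≈ -3.8581e-6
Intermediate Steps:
W = 109219/104032 (W = -218438/((48051 + 132) - 256247) = -218438/(48183 - 256247) = -218438/(-208064) = -218438*(-1/208064) = 109219/104032 ≈ 1.0499)
1/(V + W) = 1/(-259196 + 109219/104032) = 1/(-26964569053/104032) = -104032/26964569053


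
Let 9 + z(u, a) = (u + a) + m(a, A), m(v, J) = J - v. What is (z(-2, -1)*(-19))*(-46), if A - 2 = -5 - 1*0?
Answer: -12236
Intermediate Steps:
A = -3 (A = 2 + (-5 - 1*0) = 2 + (-5 + 0) = 2 - 5 = -3)
z(u, a) = -12 + u (z(u, a) = -9 + ((u + a) + (-3 - a)) = -9 + ((a + u) + (-3 - a)) = -9 + (-3 + u) = -12 + u)
(z(-2, -1)*(-19))*(-46) = ((-12 - 2)*(-19))*(-46) = -14*(-19)*(-46) = 266*(-46) = -12236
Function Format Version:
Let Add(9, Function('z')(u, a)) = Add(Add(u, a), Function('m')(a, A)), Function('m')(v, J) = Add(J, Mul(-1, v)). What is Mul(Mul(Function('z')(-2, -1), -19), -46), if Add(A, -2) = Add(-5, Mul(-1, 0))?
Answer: -12236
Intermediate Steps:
A = -3 (A = Add(2, Add(-5, Mul(-1, 0))) = Add(2, Add(-5, 0)) = Add(2, -5) = -3)
Function('z')(u, a) = Add(-12, u) (Function('z')(u, a) = Add(-9, Add(Add(u, a), Add(-3, Mul(-1, a)))) = Add(-9, Add(Add(a, u), Add(-3, Mul(-1, a)))) = Add(-9, Add(-3, u)) = Add(-12, u))
Mul(Mul(Function('z')(-2, -1), -19), -46) = Mul(Mul(Add(-12, -2), -19), -46) = Mul(Mul(-14, -19), -46) = Mul(266, -46) = -12236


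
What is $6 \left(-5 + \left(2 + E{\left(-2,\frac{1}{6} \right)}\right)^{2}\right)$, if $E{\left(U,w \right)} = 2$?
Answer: $66$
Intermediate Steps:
$6 \left(-5 + \left(2 + E{\left(-2,\frac{1}{6} \right)}\right)^{2}\right) = 6 \left(-5 + \left(2 + 2\right)^{2}\right) = 6 \left(-5 + 4^{2}\right) = 6 \left(-5 + 16\right) = 6 \cdot 11 = 66$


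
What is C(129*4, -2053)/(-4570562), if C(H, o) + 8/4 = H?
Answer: -257/2285281 ≈ -0.00011246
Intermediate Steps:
C(H, o) = -2 + H
C(129*4, -2053)/(-4570562) = (-2 + 129*4)/(-4570562) = (-2 + 516)*(-1/4570562) = 514*(-1/4570562) = -257/2285281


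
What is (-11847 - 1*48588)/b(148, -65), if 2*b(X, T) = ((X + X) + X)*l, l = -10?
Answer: 4029/148 ≈ 27.223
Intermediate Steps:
b(X, T) = -15*X (b(X, T) = (((X + X) + X)*(-10))/2 = ((2*X + X)*(-10))/2 = ((3*X)*(-10))/2 = (-30*X)/2 = -15*X)
(-11847 - 1*48588)/b(148, -65) = (-11847 - 1*48588)/((-15*148)) = (-11847 - 48588)/(-2220) = -60435*(-1/2220) = 4029/148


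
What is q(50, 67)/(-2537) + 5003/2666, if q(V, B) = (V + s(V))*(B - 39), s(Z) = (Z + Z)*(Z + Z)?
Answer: -17151623/157294 ≈ -109.04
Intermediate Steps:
s(Z) = 4*Z² (s(Z) = (2*Z)*(2*Z) = 4*Z²)
q(V, B) = (-39 + B)*(V + 4*V²) (q(V, B) = (V + 4*V²)*(B - 39) = (V + 4*V²)*(-39 + B) = (-39 + B)*(V + 4*V²))
q(50, 67)/(-2537) + 5003/2666 = (50*(-39 + 67 - 156*50 + 4*67*50))/(-2537) + 5003/2666 = (50*(-39 + 67 - 7800 + 13400))*(-1/2537) + 5003*(1/2666) = (50*5628)*(-1/2537) + 5003/2666 = 281400*(-1/2537) + 5003/2666 = -281400/2537 + 5003/2666 = -17151623/157294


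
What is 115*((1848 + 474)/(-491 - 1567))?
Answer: -44505/343 ≈ -129.75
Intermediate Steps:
115*((1848 + 474)/(-491 - 1567)) = 115*(2322/(-2058)) = 115*(2322*(-1/2058)) = 115*(-387/343) = -44505/343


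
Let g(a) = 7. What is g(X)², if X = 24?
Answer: 49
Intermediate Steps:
g(X)² = 7² = 49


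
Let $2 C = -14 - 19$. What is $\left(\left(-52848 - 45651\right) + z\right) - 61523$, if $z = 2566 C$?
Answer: $-202361$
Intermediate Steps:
$C = - \frac{33}{2}$ ($C = \frac{-14 - 19}{2} = \frac{1}{2} \left(-33\right) = - \frac{33}{2} \approx -16.5$)
$z = -42339$ ($z = 2566 \left(- \frac{33}{2}\right) = -42339$)
$\left(\left(-52848 - 45651\right) + z\right) - 61523 = \left(\left(-52848 - 45651\right) - 42339\right) - 61523 = \left(-98499 - 42339\right) - 61523 = -140838 - 61523 = -202361$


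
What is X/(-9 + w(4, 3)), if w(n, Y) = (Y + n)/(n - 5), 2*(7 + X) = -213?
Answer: 227/32 ≈ 7.0938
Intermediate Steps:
X = -227/2 (X = -7 + (½)*(-213) = -7 - 213/2 = -227/2 ≈ -113.50)
w(n, Y) = (Y + n)/(-5 + n)
X/(-9 + w(4, 3)) = -227/2/(-9 + (3 + 4)/(-5 + 4)) = -227/2/(-9 + 7/(-1)) = -227/2/(-9 - 1*7) = -227/2/(-9 - 7) = -227/2/(-16) = -1/16*(-227/2) = 227/32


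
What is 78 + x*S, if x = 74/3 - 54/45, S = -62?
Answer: -20654/15 ≈ -1376.9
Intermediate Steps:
x = 352/15 (x = 74*(1/3) - 54*1/45 = 74/3 - 6/5 = 352/15 ≈ 23.467)
78 + x*S = 78 + (352/15)*(-62) = 78 - 21824/15 = -20654/15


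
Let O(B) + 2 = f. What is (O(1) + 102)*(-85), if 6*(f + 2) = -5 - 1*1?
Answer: -8245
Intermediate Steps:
f = -3 (f = -2 + (-5 - 1*1)/6 = -2 + (-5 - 1)/6 = -2 + (1/6)*(-6) = -2 - 1 = -3)
O(B) = -5 (O(B) = -2 - 3 = -5)
(O(1) + 102)*(-85) = (-5 + 102)*(-85) = 97*(-85) = -8245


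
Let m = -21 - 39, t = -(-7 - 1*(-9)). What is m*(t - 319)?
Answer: 19260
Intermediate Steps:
t = -2 (t = -(-7 + 9) = -1*2 = -2)
m = -60
m*(t - 319) = -60*(-2 - 319) = -60*(-321) = 19260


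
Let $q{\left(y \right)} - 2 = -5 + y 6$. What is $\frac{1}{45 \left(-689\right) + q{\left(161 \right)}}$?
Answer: $- \frac{1}{30042} \approx -3.3287 \cdot 10^{-5}$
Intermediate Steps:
$q{\left(y \right)} = -3 + 6 y$ ($q{\left(y \right)} = 2 + \left(-5 + y 6\right) = 2 + \left(-5 + 6 y\right) = -3 + 6 y$)
$\frac{1}{45 \left(-689\right) + q{\left(161 \right)}} = \frac{1}{45 \left(-689\right) + \left(-3 + 6 \cdot 161\right)} = \frac{1}{-31005 + \left(-3 + 966\right)} = \frac{1}{-31005 + 963} = \frac{1}{-30042} = - \frac{1}{30042}$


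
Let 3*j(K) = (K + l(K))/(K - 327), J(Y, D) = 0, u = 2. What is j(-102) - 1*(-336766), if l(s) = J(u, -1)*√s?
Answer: 144472648/429 ≈ 3.3677e+5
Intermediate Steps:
l(s) = 0 (l(s) = 0*√s = 0)
j(K) = K/(3*(-327 + K)) (j(K) = ((K + 0)/(K - 327))/3 = (K/(-327 + K))/3 = K/(3*(-327 + K)))
j(-102) - 1*(-336766) = (⅓)*(-102)/(-327 - 102) - 1*(-336766) = (⅓)*(-102)/(-429) + 336766 = (⅓)*(-102)*(-1/429) + 336766 = 34/429 + 336766 = 144472648/429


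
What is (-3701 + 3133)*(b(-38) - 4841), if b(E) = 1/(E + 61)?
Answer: 63242256/23 ≈ 2.7497e+6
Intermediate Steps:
b(E) = 1/(61 + E)
(-3701 + 3133)*(b(-38) - 4841) = (-3701 + 3133)*(1/(61 - 38) - 4841) = -568*(1/23 - 4841) = -568*(-111342/23) = 63242256/23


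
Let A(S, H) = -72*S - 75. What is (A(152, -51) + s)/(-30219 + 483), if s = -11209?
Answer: 5557/7434 ≈ 0.74751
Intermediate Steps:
A(S, H) = -75 - 72*S
(A(152, -51) + s)/(-30219 + 483) = ((-75 - 72*152) - 11209)/(-30219 + 483) = ((-75 - 10944) - 11209)/(-29736) = (-11019 - 11209)*(-1/29736) = -22228*(-1/29736) = 5557/7434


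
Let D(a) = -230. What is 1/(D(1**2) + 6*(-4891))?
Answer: -1/29576 ≈ -3.3811e-5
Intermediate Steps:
1/(D(1**2) + 6*(-4891)) = 1/(-230 + 6*(-4891)) = 1/(-230 - 29346) = 1/(-29576) = -1/29576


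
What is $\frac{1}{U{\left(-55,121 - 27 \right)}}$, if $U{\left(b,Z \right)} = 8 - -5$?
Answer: $\frac{1}{13} \approx 0.076923$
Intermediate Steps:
$U{\left(b,Z \right)} = 13$ ($U{\left(b,Z \right)} = 8 + 5 = 13$)
$\frac{1}{U{\left(-55,121 - 27 \right)}} = \frac{1}{13}$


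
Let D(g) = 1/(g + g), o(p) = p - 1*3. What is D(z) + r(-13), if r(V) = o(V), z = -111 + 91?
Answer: -641/40 ≈ -16.025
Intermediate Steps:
z = -20
o(p) = -3 + p (o(p) = p - 3 = -3 + p)
r(V) = -3 + V
D(g) = 1/(2*g)
D(z) + r(-13) = (1/2)/(-20) + (-3 - 13) = (1/2)*(-1/20) - 16 = -1/40 - 16 = -641/40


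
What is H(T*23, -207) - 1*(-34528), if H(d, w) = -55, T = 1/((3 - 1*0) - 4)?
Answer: 34473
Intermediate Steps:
T = -1 (T = 1/((3 + 0) - 4) = 1/(3 - 4) = 1/(-1) = -1)
H(T*23, -207) - 1*(-34528) = -55 - 1*(-34528) = -55 + 34528 = 34473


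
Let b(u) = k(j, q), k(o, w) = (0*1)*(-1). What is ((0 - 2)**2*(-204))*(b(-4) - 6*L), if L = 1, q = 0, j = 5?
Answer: 4896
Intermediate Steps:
k(o, w) = 0 (k(o, w) = 0*(-1) = 0)
b(u) = 0
((0 - 2)**2*(-204))*(b(-4) - 6*L) = ((0 - 2)**2*(-204))*(0 - 6*1) = ((-2)**2*(-204))*(0 - 6) = (4*(-204))*(-6) = -816*(-6) = 4896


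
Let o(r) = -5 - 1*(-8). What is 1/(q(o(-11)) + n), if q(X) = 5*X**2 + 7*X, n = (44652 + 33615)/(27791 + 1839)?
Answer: 29630/2033847 ≈ 0.014568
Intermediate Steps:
o(r) = 3 (o(r) = -5 + 8 = 3)
n = 78267/29630 ≈ 2.6415
1/(q(o(-11)) + n) = 1/(3*(7 + 5*3) + 78267/29630) = 1/(3*(7 + 15) + 78267/29630) = 1/(3*22 + 78267/29630) = 1/(66 + 78267/29630) = 1/(2033847/29630) = 29630/2033847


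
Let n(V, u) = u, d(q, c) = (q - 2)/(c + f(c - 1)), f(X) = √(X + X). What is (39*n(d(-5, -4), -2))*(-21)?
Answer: 1638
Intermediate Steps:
f(X) = √2*√X (f(X) = √(2*X) = √2*√X)
d(q, c) = (-2 + q)/(c + √2*√(-1 + c)) (d(q, c) = (q - 2)/(c + √2*√(c - 1)) = (-2 + q)/(c + √2*√(-1 + c)))
(39*n(d(-5, -4), -2))*(-21) = (39*(-2))*(-21) = -78*(-21) = 1638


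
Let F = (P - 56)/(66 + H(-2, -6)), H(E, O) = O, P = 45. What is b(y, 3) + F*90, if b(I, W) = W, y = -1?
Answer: -27/2 ≈ -13.500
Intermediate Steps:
F = -11/60 (F = (45 - 56)/(66 - 6) = -11/60 ≈ -0.18333)
b(y, 3) + F*90 = 3 - 11/60*90 = 3 - 33/2 = -27/2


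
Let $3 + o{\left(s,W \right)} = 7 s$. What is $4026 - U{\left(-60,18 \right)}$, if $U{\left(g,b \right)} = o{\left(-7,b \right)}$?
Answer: $4078$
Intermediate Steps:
$o{\left(s,W \right)} = -3 + 7 s$
$U{\left(g,b \right)} = -52$ ($U{\left(g,b \right)} = -3 + 7 \left(-7\right) = -3 - 49 = -52$)
$4026 - U{\left(-60,18 \right)} = 4026 - -52 = 4026 + 52 = 4078$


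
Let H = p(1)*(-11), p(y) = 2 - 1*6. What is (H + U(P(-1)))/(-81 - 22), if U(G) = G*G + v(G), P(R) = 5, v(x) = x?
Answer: -74/103 ≈ -0.71845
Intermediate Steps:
p(y) = -4 (p(y) = 2 - 6 = -4)
H = 44 (H = -4*(-11) = 44)
U(G) = G + G² (U(G) = G*G + G = G² + G = G + G²)
(H + U(P(-1)))/(-81 - 22) = (44 + 5*(1 + 5))/(-81 - 22) = (44 + 5*6)/(-103) = (44 + 30)*(-1/103) = 74*(-1/103) = -74/103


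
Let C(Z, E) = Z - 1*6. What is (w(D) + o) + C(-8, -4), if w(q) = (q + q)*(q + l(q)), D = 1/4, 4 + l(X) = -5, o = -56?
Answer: -595/8 ≈ -74.375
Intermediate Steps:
l(X) = -9 (l(X) = -4 - 5 = -9)
C(Z, E) = -6 + Z (C(Z, E) = Z - 6 = -6 + Z)
D = 1/4 ≈ 0.25000
w(q) = 2*q*(-9 + q) (w(q) = (q + q)*(q - 9) = (2*q)*(-9 + q) = 2*q*(-9 + q))
(w(D) + o) + C(-8, -4) = (2*(1/4)*(-9 + 1/4) - 56) + (-6 - 8) = (2*(1/4)*(-35/4) - 56) - 14 = (-35/8 - 56) - 14 = -483/8 - 14 = -595/8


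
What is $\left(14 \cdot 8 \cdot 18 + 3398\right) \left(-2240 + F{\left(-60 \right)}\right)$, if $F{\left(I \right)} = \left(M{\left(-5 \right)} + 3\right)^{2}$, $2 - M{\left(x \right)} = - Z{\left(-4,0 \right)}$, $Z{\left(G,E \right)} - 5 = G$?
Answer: $-11932456$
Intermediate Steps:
$Z{\left(G,E \right)} = 5 + G$
$M{\left(x \right)} = 3$ ($M{\left(x \right)} = 2 - - (5 - 4) = 2 - \left(-1\right) 1 = 2 - -1 = 2 + 1 = 3$)
$F{\left(I \right)} = 36$ ($F{\left(I \right)} = \left(3 + 3\right)^{2} = 6^{2} = 36$)
$\left(14 \cdot 8 \cdot 18 + 3398\right) \left(-2240 + F{\left(-60 \right)}\right) = \left(14 \cdot 8 \cdot 18 + 3398\right) \left(-2240 + 36\right) = \left(112 \cdot 18 + 3398\right) \left(-2204\right) = \left(2016 + 3398\right) \left(-2204\right) = 5414 \left(-2204\right) = -11932456$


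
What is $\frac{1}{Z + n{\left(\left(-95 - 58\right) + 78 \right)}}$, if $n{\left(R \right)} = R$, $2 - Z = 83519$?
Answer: $- \frac{1}{83592} \approx -1.1963 \cdot 10^{-5}$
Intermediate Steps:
$Z = -83517$ ($Z = 2 - 83519 = -83517$)
$\frac{1}{Z + n{\left(\left(-95 - 58\right) + 78 \right)}} = \frac{1}{-83517 + \left(\left(-95 - 58\right) + 78\right)} = \frac{1}{-83517 + \left(-153 + 78\right)} = \frac{1}{-83517 - 75} = \frac{1}{-83592} = - \frac{1}{83592}$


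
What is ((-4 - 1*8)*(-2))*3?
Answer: 72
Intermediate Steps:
((-4 - 1*8)*(-2))*3 = ((-4 - 8)*(-2))*3 = -12*(-2)*3 = 24*3 = 72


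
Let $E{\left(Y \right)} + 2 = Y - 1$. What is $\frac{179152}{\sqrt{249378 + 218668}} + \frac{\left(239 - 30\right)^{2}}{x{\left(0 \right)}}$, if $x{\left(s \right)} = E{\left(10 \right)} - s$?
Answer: $\frac{43681}{7} + \frac{89576 \sqrt{468046}}{234023} \approx 6502.0$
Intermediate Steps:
$E{\left(Y \right)} = -3 + Y$ ($E{\left(Y \right)} = -2 + \left(Y - 1\right) = -2 + \left(-1 + Y\right) = -3 + Y$)
$x{\left(s \right)} = 7 - s$ ($x{\left(s \right)} = \left(-3 + 10\right) - s = 7 - s$)
$\frac{179152}{\sqrt{249378 + 218668}} + \frac{\left(239 - 30\right)^{2}}{x{\left(0 \right)}} = \frac{179152}{\sqrt{249378 + 218668}} + \frac{\left(239 - 30\right)^{2}}{7 - 0} = \frac{179152}{\sqrt{468046}} + \frac{209^{2}}{7 + 0} = 179152 \frac{\sqrt{468046}}{468046} + \frac{43681}{7} = \frac{89576 \sqrt{468046}}{234023} + 43681 \cdot \frac{1}{7} = \frac{89576 \sqrt{468046}}{234023} + \frac{43681}{7} = \frac{43681}{7} + \frac{89576 \sqrt{468046}}{234023}$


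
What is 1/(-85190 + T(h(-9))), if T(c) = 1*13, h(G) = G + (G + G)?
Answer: -1/85177 ≈ -1.1740e-5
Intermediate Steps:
h(G) = 3*G (h(G) = G + 2*G = 3*G)
T(c) = 13
1/(-85190 + T(h(-9))) = 1/(-85190 + 13) = 1/(-85177) = -1/85177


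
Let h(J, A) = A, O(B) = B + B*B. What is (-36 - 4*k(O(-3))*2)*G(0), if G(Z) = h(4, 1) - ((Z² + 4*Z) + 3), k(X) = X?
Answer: 168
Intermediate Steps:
O(B) = B + B²
G(Z) = -2 - Z² - 4*Z (G(Z) = 1 - ((Z² + 4*Z) + 3) = 1 - (3 + Z² + 4*Z) = 1 + (-3 - Z² - 4*Z) = -2 - Z² - 4*Z)
(-36 - 4*k(O(-3))*2)*G(0) = (-36 - (-12)*(1 - 3)*2)*(-2 - 1*0² - 4*0) = (-36 - (-12)*(-2)*2)*(-2 - 1*0 + 0) = (-36 - 4*6*2)*(-2 + 0 + 0) = (-36 - 24*2)*(-2) = (-36 - 48)*(-2) = -84*(-2) = 168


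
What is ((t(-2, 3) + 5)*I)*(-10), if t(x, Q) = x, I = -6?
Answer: 180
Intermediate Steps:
((t(-2, 3) + 5)*I)*(-10) = ((-2 + 5)*(-6))*(-10) = (3*(-6))*(-10) = -18*(-10) = 180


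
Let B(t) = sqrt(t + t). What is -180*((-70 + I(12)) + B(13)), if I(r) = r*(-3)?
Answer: 19080 - 180*sqrt(26) ≈ 18162.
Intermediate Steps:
I(r) = -3*r
B(t) = sqrt(2)*sqrt(t) (B(t) = sqrt(2*t) = sqrt(2)*sqrt(t))
-180*((-70 + I(12)) + B(13)) = -180*((-70 - 3*12) + sqrt(2)*sqrt(13)) = -180*((-70 - 36) + sqrt(26)) = -180*(-106 + sqrt(26)) = 19080 - 180*sqrt(26)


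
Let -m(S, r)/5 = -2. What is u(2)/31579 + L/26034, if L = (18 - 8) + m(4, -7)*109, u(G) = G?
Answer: 17394484/411063843 ≈ 0.042316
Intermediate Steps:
m(S, r) = 10 (m(S, r) = -5*(-2) = 10)
L = 1100 (L = (18 - 8) + 10*109 = 10 + 1090 = 1100)
u(2)/31579 + L/26034 = 2/31579 + 1100/26034 = 2*(1/31579) + 1100*(1/26034) = 2/31579 + 550/13017 = 17394484/411063843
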